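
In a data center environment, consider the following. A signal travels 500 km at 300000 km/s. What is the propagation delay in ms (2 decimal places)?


Given: distance = 500 km, speed = 300000 km/s
Delay = distance / speed = 500 / 300000 seconds
Delay in ms = 500 * 1000 / 300000
Delay = 1.6667 ms
Rounded to 2 dp = 1.67 ms

1.67


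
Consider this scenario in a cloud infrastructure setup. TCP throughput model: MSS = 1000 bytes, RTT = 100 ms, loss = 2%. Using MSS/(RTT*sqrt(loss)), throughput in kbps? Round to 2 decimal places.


Given: MSS = 1000 bytes, RTT = 100 ms, loss = 2%
RTT in seconds = 100 / 1000 = 0.1
Loss rate = 2% = 0.02
sqrt(loss) = sqrt(0.02) = 0.141421356237
Throughput (bytes/s) = 1000 / (0.1 * 0.141421356237) = 70710.6781
Throughput (kbps) = 70710.6781 * 8 / 1000 = 565.685425 -> 565.69 kbps (2 dp)

565.69


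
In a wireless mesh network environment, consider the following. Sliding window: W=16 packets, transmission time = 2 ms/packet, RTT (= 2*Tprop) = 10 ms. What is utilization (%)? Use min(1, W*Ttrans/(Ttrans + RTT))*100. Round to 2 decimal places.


Given: W = 16, Ttrans = 2 ms, RTT = 10 ms (= 2 * Tprop, Tprop = 5 ms)
Cycle time = Ttrans + RTT = 2 + 10 = 12 ms (first packet sent until its ACK returns)
W * Ttrans = 16 * 2 = 32 ms of sending per cycle
W * Ttrans / (Ttrans + RTT) = 32 / 12 = 2.666667
U = min(1, 2.666667) = 1.000000
U% = 100.00%

100.00


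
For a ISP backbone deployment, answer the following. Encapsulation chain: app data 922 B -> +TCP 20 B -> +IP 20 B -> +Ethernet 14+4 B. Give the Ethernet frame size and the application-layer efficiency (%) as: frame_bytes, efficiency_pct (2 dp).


TCP segment = 922 + 20 = 942 B
IP packet = 942 + 20 = 962 B
Ethernet frame = 962 + 14 + 4 = 980 B
Efficiency = app / frame = 922 / 980 = 0.940816 = 94.0816% -> 94.08% (2 dp)

980, 94.08


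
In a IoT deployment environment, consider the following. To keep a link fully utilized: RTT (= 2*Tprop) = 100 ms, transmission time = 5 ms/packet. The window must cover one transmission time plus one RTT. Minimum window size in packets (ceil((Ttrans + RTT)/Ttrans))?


Given: Ttrans = 5 ms, RTT = 100 ms (= 2 * Tprop, Tprop = 50 ms)
Time until first ACK returns = Ttrans + RTT = 5 + 100 = 105 ms
Need W * Ttrans >= Ttrans + RTT  ->  W >= (Ttrans + RTT) / Ttrans
(Ttrans + RTT) / Ttrans = 105 / 5 = 21
W_min = ceil(21) = 21

21


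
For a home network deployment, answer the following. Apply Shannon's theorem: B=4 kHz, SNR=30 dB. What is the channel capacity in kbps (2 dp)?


Given: B = 4 kHz, SNR = 30 dB
SNR linear = 10^(30/10) = 1000
1 + SNR = 1001
log2(1001) = 9.9672262588
C = 4 * 1000 * 9.9672262588 = 39868.9050 bps
C = 39.868905 kbps -> 39.87 kbps (2 dp)

39.87


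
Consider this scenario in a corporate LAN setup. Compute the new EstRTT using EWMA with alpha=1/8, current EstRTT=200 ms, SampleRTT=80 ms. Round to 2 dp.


Given: EstRTT = 200 ms, SampleRTT = 80 ms, alpha = 1/8
New EstRTT = (1 - alpha) * EstRTT + alpha * SampleRTT
(7/8) * 200 = 175
(1/8) * 80 = 10
New EstRTT = 175 + 10 = 185 ms -> 185.00 ms (2 dp)

185.00


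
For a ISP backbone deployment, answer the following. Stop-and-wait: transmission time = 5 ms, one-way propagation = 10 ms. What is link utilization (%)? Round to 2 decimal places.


Given: Ttrans = 5 ms, Tprop = 10 ms
RTT = 2 * Tprop = 2 * 10 = 20 ms
U = Ttrans / (Ttrans + RTT)
U = 5 / (5 + 20)
U = 5 / 25 = 0.2
U% = 20.00%

20.00


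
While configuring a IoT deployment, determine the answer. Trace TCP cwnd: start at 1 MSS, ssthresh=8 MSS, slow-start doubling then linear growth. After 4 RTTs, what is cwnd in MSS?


RTT 0: cwnd = 1 MSS (initial)
RTT 1: cwnd = 2 MSS (slow start, doubled)
RTT 2: cwnd = 4 MSS (slow start, doubled)
RTT 3: cwnd = 8 MSS (slow start, doubled)
RTT 4: cwnd = 9 MSS (congestion avoidance, +1)

9


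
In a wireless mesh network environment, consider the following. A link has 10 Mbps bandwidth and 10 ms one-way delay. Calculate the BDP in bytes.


Given: bandwidth = 10 Mbps, delay = 10 ms
BDP in bits = 10 * 10^6 * 10 / 1000
BDP in bits = 100000
BDP in bytes = 100000 / 8 = 12500

12500


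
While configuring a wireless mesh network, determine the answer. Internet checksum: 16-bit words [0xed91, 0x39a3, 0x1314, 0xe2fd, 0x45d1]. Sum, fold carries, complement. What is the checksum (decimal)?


Given words: [0xed91, 0x39a3, 0x1314, 0xe2fd, 0x45d1]
Step 1: Sum all words
Raw sum = 60817 + 14755 + 4884 + 58109 + 17873 = 156438
Step 2: Fold carry: (25366 + 2) = 25368
One's complement = ~25368 & 0xFFFF = 40167

40167


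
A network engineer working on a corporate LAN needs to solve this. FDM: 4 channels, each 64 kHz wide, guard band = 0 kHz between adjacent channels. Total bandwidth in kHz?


Given: 4 channels, 64 kHz each, guard = 0 kHz
Channel bandwidth = 4 * 64 = 256 kHz
Guard bands = 3 gaps * 0 kHz = 0 kHz
Total = 256 + 0 = 256 kHz

256


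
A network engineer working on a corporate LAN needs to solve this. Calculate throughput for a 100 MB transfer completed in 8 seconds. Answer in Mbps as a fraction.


Given: file = 100 MB, time = 8 s
File in Mb = 100 * 8 = 800 Mb
Throughput = 800 / 8 Mbps
Throughput = 100 Mbps

100


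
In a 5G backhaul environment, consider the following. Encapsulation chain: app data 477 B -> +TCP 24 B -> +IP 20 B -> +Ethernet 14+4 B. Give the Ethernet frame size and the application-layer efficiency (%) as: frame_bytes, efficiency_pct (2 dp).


TCP segment = 477 + 24 = 501 B
IP packet = 501 + 20 = 521 B
Ethernet frame = 521 + 14 + 4 = 539 B
Efficiency = app / frame = 477 / 539 = 0.884972 = 88.4972% -> 88.50% (2 dp)

539, 88.50


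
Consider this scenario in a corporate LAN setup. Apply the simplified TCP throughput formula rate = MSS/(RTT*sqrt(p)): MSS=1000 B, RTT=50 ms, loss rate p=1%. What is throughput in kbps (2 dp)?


Given: MSS = 1000 bytes, RTT = 50 ms, loss = 1%
RTT in seconds = 50 / 1000 = 0.05
Loss rate = 1% = 0.01
sqrt(loss) = sqrt(0.01) = 0.1
Throughput (bytes/s) = 1000 / (0.05 * 0.1) = 200000.0000
Throughput (kbps) = 200000.0000 * 8 / 1000 = 1600.000000 -> 1600.00 kbps (2 dp)

1600.00


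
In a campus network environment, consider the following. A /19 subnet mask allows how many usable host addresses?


Given: subnet mask /19
Host bits = 32 - 19 = 13
Total addresses = 2^13 = 8192
Usable hosts = 8192 - 2 (network + broadcast) = 8190

8190


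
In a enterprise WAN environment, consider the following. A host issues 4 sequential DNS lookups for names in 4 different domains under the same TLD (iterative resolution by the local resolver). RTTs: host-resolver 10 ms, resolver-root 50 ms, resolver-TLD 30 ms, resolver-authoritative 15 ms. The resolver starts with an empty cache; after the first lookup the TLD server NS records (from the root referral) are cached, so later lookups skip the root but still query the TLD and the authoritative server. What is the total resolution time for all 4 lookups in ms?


Lookup 1 (cold cache): local + root + TLD + auth = 10 + 50 + 30 + 15 = 105 ms
Lookups 2..4 (TLD NS cached -> skip root; new domain -> still ask TLD and auth): local + TLD + auth = 10 + 30 + 15 = 55 ms each
Remaining 3 lookups: 3 * 55 = 165 ms
Total = 105 + 165 = 270 ms

270


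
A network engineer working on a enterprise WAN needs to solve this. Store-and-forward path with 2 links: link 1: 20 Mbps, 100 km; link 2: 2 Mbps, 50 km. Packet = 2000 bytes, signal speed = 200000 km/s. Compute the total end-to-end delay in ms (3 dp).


Packet = 2000 bytes = 16000 bits. Store-and-forward: sum (t_trans + t_prop) per link.
Link 1: t_trans = 16000/(20*10^6) s = 0.8000 ms; t_prop = 100/200000 s = 0.5000 ms; subtotal = 1.3000 ms
Link 2: t_trans = 16000/(2*10^6) s = 8.0000 ms; t_prop = 50/200000 s = 0.2500 ms; subtotal = 8.2500 ms
End-to-end = 1.3000 + 8.2500 = 9.5500 ms -> 9.550 ms (3 dp)

9.550


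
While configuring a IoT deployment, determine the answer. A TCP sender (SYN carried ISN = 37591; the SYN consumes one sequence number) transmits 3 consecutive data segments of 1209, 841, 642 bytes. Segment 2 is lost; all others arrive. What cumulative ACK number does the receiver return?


SYN uses sequence number 37591; first data byte = ISN + 1 = 37592.
Segment 1: SEQ = 37592, len = 1209 B, covers [37592, 38800]
Segment 2: SEQ = 38801, len = 841 B, covers [38801, 39641] [LOST]
Segment 3: SEQ = 39642, len = 642 B, covers [39642, 40283]
In-order data received: bytes [37592, 38800] (segments 1..1).
Segment 2 missing -> gap begins at byte 38801; later segments buffered out of order.
Cumulative ACK = next expected in-order byte = 37592 + 1209 = 38801

38801


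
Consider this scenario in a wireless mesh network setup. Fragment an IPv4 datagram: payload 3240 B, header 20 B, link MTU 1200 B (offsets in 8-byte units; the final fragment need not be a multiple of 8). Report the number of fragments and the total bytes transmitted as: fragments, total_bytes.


Max data per non-final fragment = floor((MTU - header)/8)*8 = floor((1200 - 20)/8)*8 = floor(1180/8)*8 = 1176 B
Final fragment needs no 8-byte alignment: it can carry up to MTU - header = 1180 B
Non-final fragments needed = ceil((payload - 1180) / 1176) = ceil(2060/1176) = ceil(1.7517) = 2
Number of fragments = 2 + 1 = 3
Fragment sizes (data): 2 * 1176 B + 888 B (last, 888 <= 1180 OK)
Total bytes sent = payload + n_frags * header = 3240 + 3*20 = 3240 + 60 = 3300 B

3, 3300


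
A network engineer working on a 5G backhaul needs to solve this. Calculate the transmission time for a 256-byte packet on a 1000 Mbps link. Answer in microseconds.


Given: packet = 256 bytes, bandwidth = 1000 Mbps
Packet in bits = 256 * 8 = 2048 bits
Bandwidth = 1000 * 10^6 = 1000000000 bps
Time = 2048 / 1000000000 seconds
Time in us = 2048 * 10^6 / 1000000000 = 2.048

2.048


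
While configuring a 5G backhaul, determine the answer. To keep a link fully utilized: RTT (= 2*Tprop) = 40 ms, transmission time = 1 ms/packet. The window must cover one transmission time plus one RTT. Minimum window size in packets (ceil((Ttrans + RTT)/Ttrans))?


Given: Ttrans = 1 ms, RTT = 40 ms (= 2 * Tprop, Tprop = 20 ms)
Time until first ACK returns = Ttrans + RTT = 1 + 40 = 41 ms
Need W * Ttrans >= Ttrans + RTT  ->  W >= (Ttrans + RTT) / Ttrans
(Ttrans + RTT) / Ttrans = 41 / 1 = 41
W_min = ceil(41) = 41

41


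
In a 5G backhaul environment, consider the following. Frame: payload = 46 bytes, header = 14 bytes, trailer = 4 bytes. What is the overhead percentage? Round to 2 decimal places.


Given: payload = 46 B, header = 14 B, trailer = 4 B
Overhead bytes = header + trailer = 14 + 4 = 18
Total frame = payload + overhead = 46 + 18 = 64
Overhead % = 18 / 64 * 100 = 28.1250% -> 28.13% (2 dp)

28.13


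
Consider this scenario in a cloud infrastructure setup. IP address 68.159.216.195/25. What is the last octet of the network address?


Given: IP = 68.159.216.195, prefix = /25
Subnet mask = 255.255.255.128
Last octet of IP: 195
Last octet of mask: 128
Network last octet = 195 AND 128 = 128

128


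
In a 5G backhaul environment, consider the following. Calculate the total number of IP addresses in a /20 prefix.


Given: CIDR prefix /20
Host bits = 32 - 20 = 12
Total addresses = 2^12 = 4096

4096


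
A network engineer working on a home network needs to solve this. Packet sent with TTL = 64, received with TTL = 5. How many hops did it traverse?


Given: initial TTL = 64, received TTL = 5
Hops = initial TTL - received TTL
Hops = 64 - 5 = 59

59


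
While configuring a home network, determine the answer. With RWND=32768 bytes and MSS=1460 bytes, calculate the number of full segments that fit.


Given: RWND = 32768 bytes, MSS = 1460 bytes
Full segments = floor(RWND / MSS)
Full segments = floor(32768 / 1460)
Full segments = floor(22.4438) = 22

22


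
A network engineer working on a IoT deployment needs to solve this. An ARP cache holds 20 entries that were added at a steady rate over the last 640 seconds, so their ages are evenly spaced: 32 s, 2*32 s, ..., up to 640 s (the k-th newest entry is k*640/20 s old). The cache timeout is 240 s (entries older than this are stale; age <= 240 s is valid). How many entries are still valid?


Ages are k * 640/20 s for k = 1..20 (spacing = 32.0000 s).
Entry k is valid iff k * 640/20 <= 240 iff k <= 20 * 240 / 640 = 7.5000
n_valid = floor(7.5000) = 7
(n_stale = 20 - 7 = 13)

7


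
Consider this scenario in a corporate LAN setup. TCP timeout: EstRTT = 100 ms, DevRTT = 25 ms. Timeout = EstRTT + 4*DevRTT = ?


Given: EstRTT = 100 ms, DevRTT = 25 ms
Timeout = EstRTT + 4 * DevRTT
4 * DevRTT = 4 * 25 = 100
Timeout = 100 + 100 = 200 ms

200


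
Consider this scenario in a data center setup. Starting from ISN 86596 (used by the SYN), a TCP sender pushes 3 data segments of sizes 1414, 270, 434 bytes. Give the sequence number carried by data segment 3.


The SYN occupies sequence number ISN = 86596, so the first data byte is ISN + 1 = 86597.
SEQ of data segment i = (ISN + 1) + sum of payload sizes of segments 1..i-1.
Segment 1: SEQ = 86597, payload = 1414 bytes
Segment 2: SEQ = 88011, payload = 270 bytes
Segment 3: SEQ = 88281, payload = 434 bytes
SEQ of segment 3 = 86597 + 1414 + 270 = 88281

88281


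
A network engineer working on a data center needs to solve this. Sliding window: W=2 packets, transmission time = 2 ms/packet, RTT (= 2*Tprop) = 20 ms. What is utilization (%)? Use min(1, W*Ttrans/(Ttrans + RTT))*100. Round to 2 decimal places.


Given: W = 2, Ttrans = 2 ms, RTT = 20 ms (= 2 * Tprop, Tprop = 10 ms)
Cycle time = Ttrans + RTT = 2 + 20 = 22 ms (first packet sent until its ACK returns)
W * Ttrans = 2 * 2 = 4 ms of sending per cycle
W * Ttrans / (Ttrans + RTT) = 4 / 22 = 0.181818
U = min(1, 0.181818) = 0.181818
U% = 18.18%

18.18


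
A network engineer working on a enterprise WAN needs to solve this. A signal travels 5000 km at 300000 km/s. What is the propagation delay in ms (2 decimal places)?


Given: distance = 5000 km, speed = 300000 km/s
Delay = distance / speed = 5000 / 300000 seconds
Delay in ms = 5000 * 1000 / 300000
Delay = 16.6667 ms
Rounded to 2 dp = 16.67 ms

16.67


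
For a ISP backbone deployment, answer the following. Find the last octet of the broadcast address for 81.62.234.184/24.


Given: IP = 81.62.234.184, prefix = /24
Host bits = 32 - 24 = 8
Network last octet = 184 AND mask = 0
Host part size = 2^8 - 1 = 255
Broadcast last octet = 0 OR 255 = 255

255


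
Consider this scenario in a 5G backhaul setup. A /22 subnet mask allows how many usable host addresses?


Given: subnet mask /22
Host bits = 32 - 22 = 10
Total addresses = 2^10 = 1024
Usable hosts = 1024 - 2 (network + broadcast) = 1022

1022


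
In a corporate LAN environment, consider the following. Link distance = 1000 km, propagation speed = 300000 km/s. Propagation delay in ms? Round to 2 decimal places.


Given: distance = 1000 km, speed = 300000 km/s
Delay = distance / speed = 1000 / 300000 seconds
Delay in ms = 1000 * 1000 / 300000
Delay = 3.3333 ms
Rounded to 2 dp = 3.33 ms

3.33


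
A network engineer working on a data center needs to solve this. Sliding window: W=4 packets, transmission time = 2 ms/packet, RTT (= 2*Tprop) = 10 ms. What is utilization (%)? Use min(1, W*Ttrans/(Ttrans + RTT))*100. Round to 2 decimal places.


Given: W = 4, Ttrans = 2 ms, RTT = 10 ms (= 2 * Tprop, Tprop = 5 ms)
Cycle time = Ttrans + RTT = 2 + 10 = 12 ms (first packet sent until its ACK returns)
W * Ttrans = 4 * 2 = 8 ms of sending per cycle
W * Ttrans / (Ttrans + RTT) = 8 / 12 = 0.666667
U = min(1, 0.666667) = 0.666667
U% = 66.67%

66.67


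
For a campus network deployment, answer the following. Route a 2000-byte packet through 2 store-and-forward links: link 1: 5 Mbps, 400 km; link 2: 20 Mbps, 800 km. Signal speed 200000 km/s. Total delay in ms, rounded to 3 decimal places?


Packet = 2000 bytes = 16000 bits. Store-and-forward: sum (t_trans + t_prop) per link.
Link 1: t_trans = 16000/(5*10^6) s = 3.2000 ms; t_prop = 400/200000 s = 2.0000 ms; subtotal = 5.2000 ms
Link 2: t_trans = 16000/(20*10^6) s = 0.8000 ms; t_prop = 800/200000 s = 4.0000 ms; subtotal = 4.8000 ms
End-to-end = 5.2000 + 4.8000 = 10.0000 ms -> 10.000 ms (3 dp)

10.000


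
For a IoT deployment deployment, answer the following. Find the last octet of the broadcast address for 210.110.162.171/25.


Given: IP = 210.110.162.171, prefix = /25
Host bits = 32 - 25 = 7
Network last octet = 171 AND mask = 128
Host part size = 2^7 - 1 = 127
Broadcast last octet = 128 OR 127 = 255

255


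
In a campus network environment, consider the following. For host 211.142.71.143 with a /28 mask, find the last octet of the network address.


Given: IP = 211.142.71.143, prefix = /28
Subnet mask = 255.255.255.240
Last octet of IP: 143
Last octet of mask: 240
Network last octet = 143 AND 240 = 128

128


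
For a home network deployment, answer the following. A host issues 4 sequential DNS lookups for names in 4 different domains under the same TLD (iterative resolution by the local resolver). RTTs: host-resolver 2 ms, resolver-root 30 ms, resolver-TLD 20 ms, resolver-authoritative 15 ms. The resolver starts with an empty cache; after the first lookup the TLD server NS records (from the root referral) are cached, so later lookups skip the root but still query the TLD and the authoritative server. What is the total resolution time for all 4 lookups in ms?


Lookup 1 (cold cache): local + root + TLD + auth = 2 + 30 + 20 + 15 = 67 ms
Lookups 2..4 (TLD NS cached -> skip root; new domain -> still ask TLD and auth): local + TLD + auth = 2 + 20 + 15 = 37 ms each
Remaining 3 lookups: 3 * 37 = 111 ms
Total = 67 + 111 = 178 ms

178


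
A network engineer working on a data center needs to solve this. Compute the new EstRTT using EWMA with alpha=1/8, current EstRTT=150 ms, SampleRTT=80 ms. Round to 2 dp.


Given: EstRTT = 150 ms, SampleRTT = 80 ms, alpha = 1/8
New EstRTT = (1 - alpha) * EstRTT + alpha * SampleRTT
(7/8) * 150 = 131.25
(1/8) * 80 = 10
New EstRTT = 131.25 + 10 = 141.25 ms -> 141.25 ms (2 dp)

141.25


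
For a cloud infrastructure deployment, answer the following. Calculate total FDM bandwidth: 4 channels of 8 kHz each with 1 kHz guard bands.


Given: 4 channels, 8 kHz each, guard = 1 kHz
Channel bandwidth = 4 * 8 = 32 kHz
Guard bands = 3 gaps * 1 kHz = 3 kHz
Total = 32 + 3 = 35 kHz

35


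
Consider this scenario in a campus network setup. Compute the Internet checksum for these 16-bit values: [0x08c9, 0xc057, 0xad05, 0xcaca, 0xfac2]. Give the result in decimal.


Given words: [0x08c9, 0xc057, 0xad05, 0xcaca, 0xfac2]
Step 1: Sum all words
Raw sum = 2249 + 49239 + 44293 + 51914 + 64194 = 211889
Step 2: Fold carry: (15281 + 3) = 15284
One's complement = ~15284 & 0xFFFF = 50251

50251


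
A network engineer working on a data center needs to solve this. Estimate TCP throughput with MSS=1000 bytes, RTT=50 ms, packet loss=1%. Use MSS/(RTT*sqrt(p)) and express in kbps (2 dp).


Given: MSS = 1000 bytes, RTT = 50 ms, loss = 1%
RTT in seconds = 50 / 1000 = 0.05
Loss rate = 1% = 0.01
sqrt(loss) = sqrt(0.01) = 0.1
Throughput (bytes/s) = 1000 / (0.05 * 0.1) = 200000.0000
Throughput (kbps) = 200000.0000 * 8 / 1000 = 1600.000000 -> 1600.00 kbps (2 dp)

1600.00


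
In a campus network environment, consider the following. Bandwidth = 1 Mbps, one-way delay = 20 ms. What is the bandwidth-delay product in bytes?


Given: bandwidth = 1 Mbps, delay = 20 ms
BDP in bits = 1 * 10^6 * 20 / 1000
BDP in bits = 20000
BDP in bytes = 20000 / 8 = 2500

2500


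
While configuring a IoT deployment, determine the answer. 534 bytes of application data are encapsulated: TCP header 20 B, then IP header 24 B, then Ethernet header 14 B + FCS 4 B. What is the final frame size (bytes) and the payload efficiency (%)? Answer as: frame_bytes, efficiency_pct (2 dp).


TCP segment = 534 + 20 = 554 B
IP packet = 554 + 24 = 578 B
Ethernet frame = 578 + 14 + 4 = 596 B
Efficiency = app / frame = 534 / 596 = 0.895973 = 89.5973% -> 89.60% (2 dp)

596, 89.60


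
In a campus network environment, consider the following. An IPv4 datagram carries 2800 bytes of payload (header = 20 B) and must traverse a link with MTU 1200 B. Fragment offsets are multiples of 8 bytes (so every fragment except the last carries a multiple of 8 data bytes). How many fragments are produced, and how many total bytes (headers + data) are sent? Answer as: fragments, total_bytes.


Max data per non-final fragment = floor((MTU - header)/8)*8 = floor((1200 - 20)/8)*8 = floor(1180/8)*8 = 1176 B
Final fragment needs no 8-byte alignment: it can carry up to MTU - header = 1180 B
Non-final fragments needed = ceil((payload - 1180) / 1176) = ceil(1620/1176) = ceil(1.3776) = 2
Number of fragments = 2 + 1 = 3
Fragment sizes (data): 2 * 1176 B + 448 B (last, 448 <= 1180 OK)
Total bytes sent = payload + n_frags * header = 2800 + 3*20 = 2800 + 60 = 2860 B

3, 2860


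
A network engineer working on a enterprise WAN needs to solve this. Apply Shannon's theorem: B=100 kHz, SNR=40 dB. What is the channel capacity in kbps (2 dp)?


Given: B = 100 kHz, SNR = 40 dB
SNR linear = 10^(40/10) = 10000
1 + SNR = 10001
log2(10001) = 13.2878566418
C = 100 * 1000 * 13.2878566418 = 1328785.6642 bps
C = 1328.785664 kbps -> 1328.79 kbps (2 dp)

1328.79


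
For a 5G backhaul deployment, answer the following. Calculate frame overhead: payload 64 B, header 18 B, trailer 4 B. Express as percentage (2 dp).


Given: payload = 64 B, header = 18 B, trailer = 4 B
Overhead bytes = header + trailer = 18 + 4 = 22
Total frame = payload + overhead = 64 + 22 = 86
Overhead % = 22 / 86 * 100 = 25.5814% -> 25.58% (2 dp)

25.58


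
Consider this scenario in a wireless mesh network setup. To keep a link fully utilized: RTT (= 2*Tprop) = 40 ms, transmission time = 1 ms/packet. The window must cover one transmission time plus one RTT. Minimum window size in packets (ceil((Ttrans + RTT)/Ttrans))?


Given: Ttrans = 1 ms, RTT = 40 ms (= 2 * Tprop, Tprop = 20 ms)
Time until first ACK returns = Ttrans + RTT = 1 + 40 = 41 ms
Need W * Ttrans >= Ttrans + RTT  ->  W >= (Ttrans + RTT) / Ttrans
(Ttrans + RTT) / Ttrans = 41 / 1 = 41
W_min = ceil(41) = 41

41


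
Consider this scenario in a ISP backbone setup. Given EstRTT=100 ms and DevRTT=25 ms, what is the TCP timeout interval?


Given: EstRTT = 100 ms, DevRTT = 25 ms
Timeout = EstRTT + 4 * DevRTT
4 * DevRTT = 4 * 25 = 100
Timeout = 100 + 100 = 200 ms

200


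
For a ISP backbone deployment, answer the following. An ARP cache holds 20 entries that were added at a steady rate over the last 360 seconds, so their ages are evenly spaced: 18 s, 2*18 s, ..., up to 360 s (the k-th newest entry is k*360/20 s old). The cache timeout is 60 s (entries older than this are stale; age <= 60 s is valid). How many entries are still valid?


Ages are k * 360/20 s for k = 1..20 (spacing = 18.0000 s).
Entry k is valid iff k * 360/20 <= 60 iff k <= 20 * 60 / 360 = 3.3333
n_valid = floor(3.3333) = 3
(n_stale = 20 - 3 = 17)

3


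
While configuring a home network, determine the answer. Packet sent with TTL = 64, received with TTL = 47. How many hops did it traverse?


Given: initial TTL = 64, received TTL = 47
Hops = initial TTL - received TTL
Hops = 64 - 47 = 17

17


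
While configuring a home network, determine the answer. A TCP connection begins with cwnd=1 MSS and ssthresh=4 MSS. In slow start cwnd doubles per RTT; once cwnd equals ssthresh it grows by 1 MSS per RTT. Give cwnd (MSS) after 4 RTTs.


RTT 0: cwnd = 1 MSS (initial)
RTT 1: cwnd = 2 MSS (slow start, doubled)
RTT 2: cwnd = 4 MSS (slow start, doubled)
RTT 3: cwnd = 5 MSS (congestion avoidance, +1)
RTT 4: cwnd = 6 MSS (congestion avoidance, +1)

6


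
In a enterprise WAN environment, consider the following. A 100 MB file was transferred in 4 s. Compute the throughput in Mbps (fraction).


Given: file = 100 MB, time = 4 s
File in Mb = 100 * 8 = 800 Mb
Throughput = 800 / 4 Mbps
Throughput = 200 Mbps

200


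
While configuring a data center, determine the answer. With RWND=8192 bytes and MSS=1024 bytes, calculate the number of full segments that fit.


Given: RWND = 8192 bytes, MSS = 1024 bytes
Full segments = floor(RWND / MSS)
Full segments = floor(8192 / 1024)
Full segments = floor(8.0) = 8

8


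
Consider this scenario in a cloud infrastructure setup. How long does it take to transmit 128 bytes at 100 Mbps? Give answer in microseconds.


Given: packet = 128 bytes, bandwidth = 100 Mbps
Packet in bits = 128 * 8 = 1024 bits
Bandwidth = 100 * 10^6 = 100000000 bps
Time = 1024 / 100000000 seconds
Time in us = 1024 * 10^6 / 100000000 = 10.24

10.24


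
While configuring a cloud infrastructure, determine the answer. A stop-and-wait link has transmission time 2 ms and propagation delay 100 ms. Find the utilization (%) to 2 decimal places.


Given: Ttrans = 2 ms, Tprop = 100 ms
RTT = 2 * Tprop = 2 * 100 = 200 ms
U = Ttrans / (Ttrans + RTT)
U = 2 / (2 + 200)
U = 2 / 202 = 0.009901
U% = 0.99%

0.99


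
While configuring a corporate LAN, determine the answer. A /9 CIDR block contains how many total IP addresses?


Given: CIDR prefix /9
Host bits = 32 - 9 = 23
Total addresses = 2^23 = 8388608

8388608


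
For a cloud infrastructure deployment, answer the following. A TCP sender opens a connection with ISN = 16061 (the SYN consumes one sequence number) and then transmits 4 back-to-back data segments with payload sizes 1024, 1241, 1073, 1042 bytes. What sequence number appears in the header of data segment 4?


The SYN occupies sequence number ISN = 16061, so the first data byte is ISN + 1 = 16062.
SEQ of data segment i = (ISN + 1) + sum of payload sizes of segments 1..i-1.
Segment 1: SEQ = 16062, payload = 1024 bytes
Segment 2: SEQ = 17086, payload = 1241 bytes
Segment 3: SEQ = 18327, payload = 1073 bytes
Segment 4: SEQ = 19400, payload = 1042 bytes
SEQ of segment 4 = 16062 + 1024 + 1241 + 1073 = 19400

19400


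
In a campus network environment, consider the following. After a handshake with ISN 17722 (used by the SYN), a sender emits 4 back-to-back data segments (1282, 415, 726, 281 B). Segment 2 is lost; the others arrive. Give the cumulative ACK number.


SYN uses sequence number 17722; first data byte = ISN + 1 = 17723.
Segment 1: SEQ = 17723, len = 1282 B, covers [17723, 19004]
Segment 2: SEQ = 19005, len = 415 B, covers [19005, 19419] [LOST]
Segment 3: SEQ = 19420, len = 726 B, covers [19420, 20145]
Segment 4: SEQ = 20146, len = 281 B, covers [20146, 20426]
In-order data received: bytes [17723, 19004] (segments 1..1).
Segment 2 missing -> gap begins at byte 19005; later segments buffered out of order.
Cumulative ACK = next expected in-order byte = 17723 + 1282 = 19005

19005


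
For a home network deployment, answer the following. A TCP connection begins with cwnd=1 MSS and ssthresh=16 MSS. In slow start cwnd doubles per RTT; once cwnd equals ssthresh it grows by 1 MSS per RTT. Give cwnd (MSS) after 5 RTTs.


RTT 0: cwnd = 1 MSS (initial)
RTT 1: cwnd = 2 MSS (slow start, doubled)
RTT 2: cwnd = 4 MSS (slow start, doubled)
RTT 3: cwnd = 8 MSS (slow start, doubled)
RTT 4: cwnd = 16 MSS (slow start, doubled)
RTT 5: cwnd = 17 MSS (congestion avoidance, +1)

17


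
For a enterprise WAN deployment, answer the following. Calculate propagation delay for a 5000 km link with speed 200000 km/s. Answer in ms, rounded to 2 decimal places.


Given: distance = 5000 km, speed = 200000 km/s
Delay = distance / speed = 5000 / 200000 seconds
Delay in ms = 5000 * 1000 / 200000
Delay = 25.0000 ms
Rounded to 2 dp = 25.00 ms

25.00


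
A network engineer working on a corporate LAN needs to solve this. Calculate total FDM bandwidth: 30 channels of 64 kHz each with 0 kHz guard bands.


Given: 30 channels, 64 kHz each, guard = 0 kHz
Channel bandwidth = 30 * 64 = 1920 kHz
Guard bands = 29 gaps * 0 kHz = 0 kHz
Total = 1920 + 0 = 1920 kHz

1920


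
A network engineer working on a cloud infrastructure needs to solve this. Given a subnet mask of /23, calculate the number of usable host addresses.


Given: subnet mask /23
Host bits = 32 - 23 = 9
Total addresses = 2^9 = 512
Usable hosts = 512 - 2 (network + broadcast) = 510

510


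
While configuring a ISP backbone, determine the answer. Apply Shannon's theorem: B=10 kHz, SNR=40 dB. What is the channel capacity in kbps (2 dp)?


Given: B = 10 kHz, SNR = 40 dB
SNR linear = 10^(40/10) = 10000
1 + SNR = 10001
log2(10001) = 13.2878566418
C = 10 * 1000 * 13.2878566418 = 132878.5664 bps
C = 132.878566 kbps -> 132.88 kbps (2 dp)

132.88


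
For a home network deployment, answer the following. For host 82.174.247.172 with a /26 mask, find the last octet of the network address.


Given: IP = 82.174.247.172, prefix = /26
Subnet mask = 255.255.255.192
Last octet of IP: 172
Last octet of mask: 192
Network last octet = 172 AND 192 = 128

128


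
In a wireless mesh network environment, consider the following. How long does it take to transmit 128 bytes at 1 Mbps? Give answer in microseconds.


Given: packet = 128 bytes, bandwidth = 1 Mbps
Packet in bits = 128 * 8 = 1024 bits
Bandwidth = 1 * 10^6 = 1000000 bps
Time = 1024 / 1000000 seconds
Time in us = 1024 * 10^6 / 1000000 = 1024

1024


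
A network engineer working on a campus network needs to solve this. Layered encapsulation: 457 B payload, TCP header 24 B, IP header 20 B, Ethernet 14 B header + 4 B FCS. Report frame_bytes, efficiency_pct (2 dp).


TCP segment = 457 + 24 = 481 B
IP packet = 481 + 20 = 501 B
Ethernet frame = 501 + 14 + 4 = 519 B
Efficiency = app / frame = 457 / 519 = 0.880539 = 88.0539% -> 88.05% (2 dp)

519, 88.05


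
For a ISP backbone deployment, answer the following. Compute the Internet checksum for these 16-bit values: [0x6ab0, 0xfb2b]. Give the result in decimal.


Given words: [0x6ab0, 0xfb2b]
Step 1: Sum all words
Raw sum = 27312 + 64299 = 91611
Step 2: Fold carry: (26075 + 1) = 26076
One's complement = ~26076 & 0xFFFF = 39459

39459


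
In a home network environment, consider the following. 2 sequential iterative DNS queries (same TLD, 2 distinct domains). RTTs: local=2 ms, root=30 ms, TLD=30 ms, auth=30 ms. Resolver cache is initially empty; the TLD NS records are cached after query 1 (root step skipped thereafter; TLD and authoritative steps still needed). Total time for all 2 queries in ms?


Lookup 1 (cold cache): local + root + TLD + auth = 2 + 30 + 30 + 30 = 92 ms
Lookups 2..2 (TLD NS cached -> skip root; new domain -> still ask TLD and auth): local + TLD + auth = 2 + 30 + 30 = 62 ms each
Remaining 1 lookups: 1 * 62 = 62 ms
Total = 92 + 62 = 154 ms

154


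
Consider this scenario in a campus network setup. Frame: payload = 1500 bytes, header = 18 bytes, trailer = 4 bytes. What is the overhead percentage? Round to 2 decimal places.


Given: payload = 1500 B, header = 18 B, trailer = 4 B
Overhead bytes = header + trailer = 18 + 4 = 22
Total frame = payload + overhead = 1500 + 22 = 1522
Overhead % = 22 / 1522 * 100 = 1.4455% -> 1.45% (2 dp)

1.45


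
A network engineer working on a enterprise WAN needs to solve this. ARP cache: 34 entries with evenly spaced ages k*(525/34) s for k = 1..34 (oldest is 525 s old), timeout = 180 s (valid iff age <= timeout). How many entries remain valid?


Ages are k * 525/34 s for k = 1..34 (spacing = 15.4412 s).
Entry k is valid iff k * 525/34 <= 180 iff k <= 34 * 180 / 525 = 11.6571
n_valid = floor(11.6571) = 11
(n_stale = 34 - 11 = 23)

11


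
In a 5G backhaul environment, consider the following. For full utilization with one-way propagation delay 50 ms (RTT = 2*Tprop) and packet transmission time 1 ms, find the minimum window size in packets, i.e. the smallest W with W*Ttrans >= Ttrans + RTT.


Given: Ttrans = 1 ms, RTT = 100 ms (= 2 * Tprop, Tprop = 50 ms)
Time until first ACK returns = Ttrans + RTT = 1 + 100 = 101 ms
Need W * Ttrans >= Ttrans + RTT  ->  W >= (Ttrans + RTT) / Ttrans
(Ttrans + RTT) / Ttrans = 101 / 1 = 101
W_min = ceil(101) = 101

101


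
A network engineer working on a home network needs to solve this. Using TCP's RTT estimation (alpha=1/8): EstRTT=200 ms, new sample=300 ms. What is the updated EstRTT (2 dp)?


Given: EstRTT = 200 ms, SampleRTT = 300 ms, alpha = 1/8
New EstRTT = (1 - alpha) * EstRTT + alpha * SampleRTT
(7/8) * 200 = 175
(1/8) * 300 = 37.5
New EstRTT = 175 + 37.5 = 212.5 ms -> 212.50 ms (2 dp)

212.50


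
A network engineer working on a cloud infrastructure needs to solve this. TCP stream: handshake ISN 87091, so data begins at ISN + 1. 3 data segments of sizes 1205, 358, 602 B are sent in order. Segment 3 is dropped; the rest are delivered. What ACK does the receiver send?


SYN uses sequence number 87091; first data byte = ISN + 1 = 87092.
Segment 1: SEQ = 87092, len = 1205 B, covers [87092, 88296]
Segment 2: SEQ = 88297, len = 358 B, covers [88297, 88654]
Segment 3: SEQ = 88655, len = 602 B, covers [88655, 89256] [LOST]
In-order data received: bytes [87092, 88654] (segments 1..2).
Segment 3 missing -> gap begins at byte 88655.
Cumulative ACK = next expected in-order byte = 87092 + 1205 + 358 = 88655

88655


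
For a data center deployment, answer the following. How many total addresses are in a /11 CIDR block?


Given: CIDR prefix /11
Host bits = 32 - 11 = 21
Total addresses = 2^21 = 2097152

2097152


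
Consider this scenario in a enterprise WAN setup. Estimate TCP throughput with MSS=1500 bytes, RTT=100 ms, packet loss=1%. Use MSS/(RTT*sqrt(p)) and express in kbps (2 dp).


Given: MSS = 1500 bytes, RTT = 100 ms, loss = 1%
RTT in seconds = 100 / 1000 = 0.1
Loss rate = 1% = 0.01
sqrt(loss) = sqrt(0.01) = 0.1
Throughput (bytes/s) = 1500 / (0.1 * 0.1) = 150000.0000
Throughput (kbps) = 150000.0000 * 8 / 1000 = 1200.000000 -> 1200.00 kbps (2 dp)

1200.00


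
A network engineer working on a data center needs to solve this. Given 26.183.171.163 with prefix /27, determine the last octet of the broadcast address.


Given: IP = 26.183.171.163, prefix = /27
Host bits = 32 - 27 = 5
Network last octet = 163 AND mask = 160
Host part size = 2^5 - 1 = 31
Broadcast last octet = 160 OR 31 = 191

191


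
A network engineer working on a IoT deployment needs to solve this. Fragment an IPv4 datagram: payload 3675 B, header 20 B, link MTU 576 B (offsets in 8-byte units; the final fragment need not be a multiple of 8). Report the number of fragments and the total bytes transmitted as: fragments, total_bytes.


Max data per non-final fragment = floor((MTU - header)/8)*8 = floor((576 - 20)/8)*8 = floor(556/8)*8 = 552 B
Final fragment needs no 8-byte alignment: it can carry up to MTU - header = 556 B
Non-final fragments needed = ceil((payload - 556) / 552) = ceil(3119/552) = ceil(5.6504) = 6
Number of fragments = 6 + 1 = 7
Fragment sizes (data): 6 * 552 B + 363 B (last, 363 <= 556 OK)
Total bytes sent = payload + n_frags * header = 3675 + 7*20 = 3675 + 140 = 3815 B

7, 3815


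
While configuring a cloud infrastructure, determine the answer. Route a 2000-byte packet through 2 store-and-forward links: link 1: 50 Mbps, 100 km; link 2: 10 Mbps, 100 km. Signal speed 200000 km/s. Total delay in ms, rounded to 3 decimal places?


Packet = 2000 bytes = 16000 bits. Store-and-forward: sum (t_trans + t_prop) per link.
Link 1: t_trans = 16000/(50*10^6) s = 0.3200 ms; t_prop = 100/200000 s = 0.5000 ms; subtotal = 0.8200 ms
Link 2: t_trans = 16000/(10*10^6) s = 1.6000 ms; t_prop = 100/200000 s = 0.5000 ms; subtotal = 2.1000 ms
End-to-end = 0.8200 + 2.1000 = 2.9200 ms -> 2.920 ms (3 dp)

2.920


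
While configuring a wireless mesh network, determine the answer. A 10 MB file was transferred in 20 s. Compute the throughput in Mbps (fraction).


Given: file = 10 MB, time = 20 s
File in Mb = 10 * 8 = 80 Mb
Throughput = 80 / 20 Mbps
Throughput = 4 Mbps

4


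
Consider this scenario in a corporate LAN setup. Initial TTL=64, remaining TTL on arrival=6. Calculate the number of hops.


Given: initial TTL = 64, received TTL = 6
Hops = initial TTL - received TTL
Hops = 64 - 6 = 58

58


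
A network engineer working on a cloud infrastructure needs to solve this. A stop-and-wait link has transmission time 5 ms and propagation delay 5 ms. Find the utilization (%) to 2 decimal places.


Given: Ttrans = 5 ms, Tprop = 5 ms
RTT = 2 * Tprop = 2 * 5 = 10 ms
U = Ttrans / (Ttrans + RTT)
U = 5 / (5 + 10)
U = 5 / 15 = 0.333333
U% = 33.33%

33.33


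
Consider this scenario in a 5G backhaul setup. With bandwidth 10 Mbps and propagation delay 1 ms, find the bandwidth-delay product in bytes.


Given: bandwidth = 10 Mbps, delay = 1 ms
BDP in bits = 10 * 10^6 * 1 / 1000
BDP in bits = 10000
BDP in bytes = 10000 / 8 = 1250

1250


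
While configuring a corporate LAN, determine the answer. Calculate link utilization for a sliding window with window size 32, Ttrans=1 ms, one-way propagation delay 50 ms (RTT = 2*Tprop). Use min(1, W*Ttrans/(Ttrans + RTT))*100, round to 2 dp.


Given: W = 32, Ttrans = 1 ms, RTT = 100 ms (= 2 * Tprop, Tprop = 50 ms)
Cycle time = Ttrans + RTT = 1 + 100 = 101 ms (first packet sent until its ACK returns)
W * Ttrans = 32 * 1 = 32 ms of sending per cycle
W * Ttrans / (Ttrans + RTT) = 32 / 101 = 0.316832
U = min(1, 0.316832) = 0.316832
U% = 31.68%

31.68


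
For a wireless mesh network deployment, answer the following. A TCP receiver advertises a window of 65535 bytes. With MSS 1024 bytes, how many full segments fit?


Given: RWND = 65535 bytes, MSS = 1024 bytes
Full segments = floor(RWND / MSS)
Full segments = floor(65535 / 1024)
Full segments = floor(63.999) = 63

63


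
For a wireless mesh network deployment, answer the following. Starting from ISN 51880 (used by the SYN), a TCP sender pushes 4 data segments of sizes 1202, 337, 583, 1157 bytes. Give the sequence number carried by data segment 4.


The SYN occupies sequence number ISN = 51880, so the first data byte is ISN + 1 = 51881.
SEQ of data segment i = (ISN + 1) + sum of payload sizes of segments 1..i-1.
Segment 1: SEQ = 51881, payload = 1202 bytes
Segment 2: SEQ = 53083, payload = 337 bytes
Segment 3: SEQ = 53420, payload = 583 bytes
Segment 4: SEQ = 54003, payload = 1157 bytes
SEQ of segment 4 = 51881 + 1202 + 337 + 583 = 54003

54003


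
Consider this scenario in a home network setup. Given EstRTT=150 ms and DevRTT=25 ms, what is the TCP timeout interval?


Given: EstRTT = 150 ms, DevRTT = 25 ms
Timeout = EstRTT + 4 * DevRTT
4 * DevRTT = 4 * 25 = 100
Timeout = 150 + 100 = 250 ms

250


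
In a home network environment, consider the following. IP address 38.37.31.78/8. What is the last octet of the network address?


Given: IP = 38.37.31.78, prefix = /8
Subnet mask = 255.0.0.0
Last octet of IP: 78
Last octet of mask: 0
Network last octet = 78 AND 0 = 0

0


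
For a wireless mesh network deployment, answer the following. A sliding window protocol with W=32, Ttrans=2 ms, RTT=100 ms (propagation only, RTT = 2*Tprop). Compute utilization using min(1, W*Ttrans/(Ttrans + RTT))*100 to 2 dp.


Given: W = 32, Ttrans = 2 ms, RTT = 100 ms (= 2 * Tprop, Tprop = 50 ms)
Cycle time = Ttrans + RTT = 2 + 100 = 102 ms (first packet sent until its ACK returns)
W * Ttrans = 32 * 2 = 64 ms of sending per cycle
W * Ttrans / (Ttrans + RTT) = 64 / 102 = 0.627451
U = min(1, 0.627451) = 0.627451
U% = 62.75%

62.75


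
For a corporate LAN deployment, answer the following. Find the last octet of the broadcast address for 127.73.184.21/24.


Given: IP = 127.73.184.21, prefix = /24
Host bits = 32 - 24 = 8
Network last octet = 21 AND mask = 0
Host part size = 2^8 - 1 = 255
Broadcast last octet = 0 OR 255 = 255

255


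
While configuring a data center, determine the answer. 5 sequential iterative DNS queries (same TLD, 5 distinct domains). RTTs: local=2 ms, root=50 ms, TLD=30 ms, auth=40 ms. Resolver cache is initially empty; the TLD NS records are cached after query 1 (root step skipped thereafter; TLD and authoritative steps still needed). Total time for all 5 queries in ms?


Lookup 1 (cold cache): local + root + TLD + auth = 2 + 50 + 30 + 40 = 122 ms
Lookups 2..5 (TLD NS cached -> skip root; new domain -> still ask TLD and auth): local + TLD + auth = 2 + 30 + 40 = 72 ms each
Remaining 4 lookups: 4 * 72 = 288 ms
Total = 122 + 288 = 410 ms

410
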